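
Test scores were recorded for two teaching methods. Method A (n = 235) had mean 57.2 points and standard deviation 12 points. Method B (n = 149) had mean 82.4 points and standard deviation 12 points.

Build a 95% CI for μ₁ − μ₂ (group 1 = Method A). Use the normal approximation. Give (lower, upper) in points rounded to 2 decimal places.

Standard errors of each mean: 12/√235 = 0.7828 and 12/√149 = 0.9831.
SE(x̄₁ − x̄₂) = √(0.7828² + 0.9831²) = 1.2567 for independent samples with unequal variances.
With z* = 1.960, the margin is 1.960 × 1.2567 = 2.4631.
x̄₁ − x̄₂ = 57.2 − 82.4 = -25.2000; the interval is -25.2000 ± 2.4631 = (-27.66, -22.74).

(-27.66, -22.74)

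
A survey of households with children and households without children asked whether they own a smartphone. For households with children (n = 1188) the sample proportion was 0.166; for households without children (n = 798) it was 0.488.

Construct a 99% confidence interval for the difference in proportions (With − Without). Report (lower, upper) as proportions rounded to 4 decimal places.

(-0.3754, -0.2686)

Each SE is √(p̂(1−p̂)/n): √(0.1660·0.8340/1188) = 0.01080 and √(0.4880·0.5120/798) = 0.01769.
SE(p̂₁ − p̂₂) = √(SE₁² + SE₂²) = √(0.00011664 + 0.0003129361) = 0.02073, since the two samples are independent.
At 99% confidence z* = 2.576; margin = 2.576 × 0.02073 = 0.05340.
The difference is 0.1660 − 0.4880 = -0.3220, so the interval is -0.3220 ± 0.05340 = (-0.3754, -0.2686).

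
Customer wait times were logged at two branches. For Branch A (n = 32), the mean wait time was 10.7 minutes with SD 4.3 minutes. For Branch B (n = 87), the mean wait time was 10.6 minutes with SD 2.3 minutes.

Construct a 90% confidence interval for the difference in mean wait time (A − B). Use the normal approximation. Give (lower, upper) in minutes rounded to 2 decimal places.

(-1.21, 1.41)

Standard errors of each mean: 4.3/√32 = 0.7601 and 2.3/√87 = 0.2466.
SE(x̄₁ − x̄₂) = √(0.7601² + 0.2466²) = 0.7991 for independent samples with unequal variances.
With z* = 1.645, the margin is 1.645 × 0.7991 = 1.3145.
x̄₁ − x̄₂ = 10.7 − 10.6 = 0.1000; the interval is 0.1000 ± 1.3145 = (-1.21, 1.41).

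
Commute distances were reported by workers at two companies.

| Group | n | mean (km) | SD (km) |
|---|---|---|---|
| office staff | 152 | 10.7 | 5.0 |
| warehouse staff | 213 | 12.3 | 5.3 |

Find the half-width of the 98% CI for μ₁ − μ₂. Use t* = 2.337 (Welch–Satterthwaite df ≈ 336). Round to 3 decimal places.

SE₁ = s₁/√n₁ = 5.0/√152 = 0.4056; SE₂ = 5.3/√213 = 0.3632.
Independent samples, unequal variances: SE_diff = √(SE₁² + SE₂²) = √(0.16451136 + 0.13191424) = 0.5444.
t* = 2.337, so margin of error = 2.337 × 0.5444 = 1.2723.

1.272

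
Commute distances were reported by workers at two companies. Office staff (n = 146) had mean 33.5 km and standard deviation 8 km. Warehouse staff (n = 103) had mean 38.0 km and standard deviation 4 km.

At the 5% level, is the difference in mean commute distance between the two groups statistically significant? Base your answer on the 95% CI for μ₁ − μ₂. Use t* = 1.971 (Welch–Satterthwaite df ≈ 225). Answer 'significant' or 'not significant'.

SE₁ = s₁/√n₁ = 8/√146 = 0.6621; SE₂ = 4/√103 = 0.3941.
Independent samples, unequal variances: SE_diff = √(SE₁² + SE₂²) = √(0.43837641 + 0.15531481) = 0.7705.
t* = 1.971, so margin of error = 1.971 × 0.7705 = 1.5187.
Difference in means = 33.5 − 38.0 = -4.5000.
-4.5000 ± 1.5187 → (-6.0187, -2.9813).
The interval (-6.0187, -2.9813) does not contain 0, so the difference is significant.

significant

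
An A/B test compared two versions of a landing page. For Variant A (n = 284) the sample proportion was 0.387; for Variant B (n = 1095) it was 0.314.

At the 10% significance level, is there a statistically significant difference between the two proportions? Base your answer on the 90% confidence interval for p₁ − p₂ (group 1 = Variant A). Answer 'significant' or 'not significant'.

significant

SE₁ = √(p̂₁(1−p̂₁)/n₁) = √(0.3870·0.6130/284) = 0.02890; SE₂ = √(0.3140·0.6860/1095) = 0.01403.
Independent samples: SE of the difference = √(SE₁² + SE₂²) = √(0.00083521 + 0.0001968409) = 0.03213.
z* for 90% confidence is 1.645, so the margin of error is 1.645 × 0.03213 = 0.05285.
Point estimate p̂₁ − p̂₂ = 0.3870 − 0.3140 = 0.0730.
0.0730 ± 0.05285 → (0.02015, 0.12585).
The interval (0.02015, 0.12585) does not contain 0, so the difference is significant.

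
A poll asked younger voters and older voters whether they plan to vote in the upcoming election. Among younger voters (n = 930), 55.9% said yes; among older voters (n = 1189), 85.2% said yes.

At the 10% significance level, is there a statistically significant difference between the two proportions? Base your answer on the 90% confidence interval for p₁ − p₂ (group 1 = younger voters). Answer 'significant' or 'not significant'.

Each SE is √(p̂(1−p̂)/n): √(0.5590·0.4410/930) = 0.01628 and √(0.8520·0.1480/1189) = 0.01030.
SE(p̂₁ − p̂₂) = √(SE₁² + SE₂²) = √(0.0002650384 + 0.00010609) = 0.01926, since the two samples are independent.
At 90% confidence z* = 1.645; margin = 1.645 × 0.01926 = 0.03168.
The difference is 0.5590 − 0.8520 = -0.2930, so the interval is -0.2930 ± 0.03168 = (-0.32468, -0.26132).
The interval (-0.32468, -0.26132) does not contain 0, so the difference is significant.

significant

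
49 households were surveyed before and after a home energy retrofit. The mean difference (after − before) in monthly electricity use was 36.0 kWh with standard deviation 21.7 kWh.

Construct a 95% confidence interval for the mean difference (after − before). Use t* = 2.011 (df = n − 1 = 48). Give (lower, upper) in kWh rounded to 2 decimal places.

This is a matched-pairs design, so SE = s_d/√n = 21.7/√49 = 3.1000.
Margin = 2.011 × 3.1000 = 6.2341; the interval is 36.0 ± 6.2341 = (29.77, 42.23).

(29.77, 42.23)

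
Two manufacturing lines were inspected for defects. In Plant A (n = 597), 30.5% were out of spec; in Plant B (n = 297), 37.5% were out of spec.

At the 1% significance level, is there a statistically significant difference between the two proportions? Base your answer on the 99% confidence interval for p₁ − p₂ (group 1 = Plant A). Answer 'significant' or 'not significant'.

SE₁ = √(p̂₁(1−p̂₁)/n₁) = √(0.3050·0.6950/597) = 0.01884; SE₂ = √(0.3750·0.6250/297) = 0.02809.
Independent samples: SE of the difference = √(SE₁² + SE₂²) = √(0.0003549456 + 0.0007890481) = 0.03382.
z* for 99% confidence is 2.576, so the margin of error is 2.576 × 0.03382 = 0.08712.
Point estimate p̂₁ − p̂₂ = 0.3050 − 0.3750 = -0.0700.
-0.0700 ± 0.08712 → (-0.15712, 0.01712).
The interval (-0.15712, 0.01712) contains 0, so the difference is not significant.

not significant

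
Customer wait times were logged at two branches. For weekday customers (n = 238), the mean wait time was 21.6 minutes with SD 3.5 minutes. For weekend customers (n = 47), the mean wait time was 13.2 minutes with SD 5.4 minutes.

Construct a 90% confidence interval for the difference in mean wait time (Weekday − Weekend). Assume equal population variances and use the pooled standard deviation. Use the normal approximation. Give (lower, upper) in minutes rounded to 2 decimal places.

(7.38, 9.42)

Pooled variance s_p² = [237·3.5² + 46·5.4²] / (238+47−2) = 14.9986, so s_p = 3.8728.
SE_diff = s_p·√(1/n₁ + 1/n₂) = 3.8728·√(1/238 + 1/47) = 0.6182.
z* = 1.645; margin = 1.645 × 0.6182 = 1.0169.
Difference = 21.6 − 13.2 = 8.4000.
8.4000 ± 1.0169 → (7.38, 9.42).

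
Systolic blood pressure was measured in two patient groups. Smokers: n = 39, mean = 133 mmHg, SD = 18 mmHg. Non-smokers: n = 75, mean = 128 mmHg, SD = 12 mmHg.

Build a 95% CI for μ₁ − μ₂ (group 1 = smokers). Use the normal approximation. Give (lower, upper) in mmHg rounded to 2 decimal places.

(-1.27, 11.27)

SE₁ = s₁/√n₁ = 18/√39 = 2.8823; SE₂ = 12/√75 = 1.3856.
Independent samples, unequal variances: SE_diff = √(SE₁² + SE₂²) = √(8.30765329 + 1.91988736) = 3.1981.
z* = 1.960, so margin of error = 1.960 × 3.1981 = 6.2683.
Difference in means = 133 − 128 = 5.0000.
5.0000 ± 6.2683 → (-1.27, 11.27).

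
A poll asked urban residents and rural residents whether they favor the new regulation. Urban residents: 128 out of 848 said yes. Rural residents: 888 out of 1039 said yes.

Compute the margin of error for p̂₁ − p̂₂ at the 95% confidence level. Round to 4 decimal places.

p̂₁ = 128/848 = 0.1509 and p̂₂ = 888/1039 = 0.8547.
SE₁ = √(p̂₁(1−p̂₁)/n₁) = √(0.1509·0.8491/848) = 0.01229; SE₂ = √(0.8547·0.1453/1039) = 0.01093.
Independent samples: SE of the difference = √(SE₁² + SE₂²) = √(0.0001510441 + 0.0001194649) = 0.01645.
z* for 95% confidence is 1.960, so the margin of error is 1.960 × 0.01645 = 0.03224.

0.0322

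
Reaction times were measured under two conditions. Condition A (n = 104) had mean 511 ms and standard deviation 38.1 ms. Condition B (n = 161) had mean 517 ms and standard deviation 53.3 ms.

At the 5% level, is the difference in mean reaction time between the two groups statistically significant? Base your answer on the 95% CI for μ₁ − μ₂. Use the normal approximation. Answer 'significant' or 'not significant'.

SE₁ = s₁/√n₁ = 38.1/√104 = 3.7360; SE₂ = 53.3/√161 = 4.2006.
Independent samples, unequal variances: SE_diff = √(SE₁² + SE₂²) = √(13.957696 + 17.64504036) = 5.6216.
z* = 1.960, so margin of error = 1.960 × 5.6216 = 11.0183.
Difference in means = 511 − 517 = -6.0000.
-6.0000 ± 11.0183 → (-17.0183, 5.0183).
The interval (-17.0183, 5.0183) contains 0, so the difference is not significant.

not significant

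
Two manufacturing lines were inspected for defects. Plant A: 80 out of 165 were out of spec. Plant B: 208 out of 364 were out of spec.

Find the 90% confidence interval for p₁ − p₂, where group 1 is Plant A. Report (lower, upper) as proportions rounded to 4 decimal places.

(-0.1635, -0.0097)

p̂₁ = 80/165 = 0.4848 and p̂₂ = 208/364 = 0.5714.
SE₁ = √(p̂₁(1−p̂₁)/n₁) = √(0.4848·0.5152/165) = 0.03891; SE₂ = √(0.5714·0.4286/364) = 0.02594.
Independent samples: SE of the difference = √(SE₁² + SE₂²) = √(0.0015139881 + 0.0006728836) = 0.04676.
z* for 90% confidence is 1.645, so the margin of error is 1.645 × 0.04676 = 0.07692.
Point estimate p̂₁ − p̂₂ = 0.4848 − 0.5714 = -0.0866.
-0.0866 ± 0.07692 → (-0.1635, -0.0097).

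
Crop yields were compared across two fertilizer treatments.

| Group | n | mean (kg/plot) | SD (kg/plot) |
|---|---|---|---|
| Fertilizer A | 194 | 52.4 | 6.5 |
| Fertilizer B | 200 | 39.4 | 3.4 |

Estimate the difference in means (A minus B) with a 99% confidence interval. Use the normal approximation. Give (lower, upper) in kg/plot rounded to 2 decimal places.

(11.65, 14.35)

SE₁ = s₁/√n₁ = 6.5/√194 = 0.4667; SE₂ = 3.4/√200 = 0.2404.
Independent samples, unequal variances: SE_diff = √(SE₁² + SE₂²) = √(0.21780889 + 0.05779216) = 0.5250.
z* = 2.576, so margin of error = 2.576 × 0.5250 = 1.3524.
Difference in means = 52.4 − 39.4 = 13.0000.
13.0000 ± 1.3524 → (11.65, 14.35).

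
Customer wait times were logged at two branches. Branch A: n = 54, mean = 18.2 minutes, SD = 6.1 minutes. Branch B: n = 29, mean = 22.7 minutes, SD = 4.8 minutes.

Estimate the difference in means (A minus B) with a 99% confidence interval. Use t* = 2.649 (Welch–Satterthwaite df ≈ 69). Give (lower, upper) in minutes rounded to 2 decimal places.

SE₁ = s₁/√n₁ = 6.1/√54 = 0.8301; SE₂ = 4.8/√29 = 0.8913.
Independent samples, unequal variances: SE_diff = √(SE₁² + SE₂²) = √(0.68906601 + 0.79441569) = 1.2180.
t* = 2.649, so margin of error = 2.649 × 1.2180 = 3.2265.
Difference in means = 18.2 − 22.7 = -4.5000.
-4.5000 ± 3.2265 → (-7.73, -1.27).

(-7.73, -1.27)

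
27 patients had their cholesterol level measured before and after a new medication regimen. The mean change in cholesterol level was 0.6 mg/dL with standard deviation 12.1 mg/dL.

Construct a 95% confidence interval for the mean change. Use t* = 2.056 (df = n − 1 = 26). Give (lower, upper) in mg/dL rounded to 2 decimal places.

Paired design: SE = s_d/√n = 12.1/√27 = 2.3286.
t* = 2.056; margin of error = 2.056 × 2.3286 = 4.7876.
0.6 ± 4.7876 → (-4.19, 5.39).

(-4.19, 5.39)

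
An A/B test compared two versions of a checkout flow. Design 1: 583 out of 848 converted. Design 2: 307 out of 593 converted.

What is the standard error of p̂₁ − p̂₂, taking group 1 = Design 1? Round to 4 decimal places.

Sample proportions: 583/848 = 0.6875, 307/593 = 0.5177.
Each SE is √(p̂(1−p̂)/n): √(0.6875·0.3125/848) = 0.01592 and √(0.5177·0.4823/593) = 0.02052.
SE(p̂₁ − p̂₂) = √(SE₁² + SE₂²) = √(0.0002534464 + 0.0004210704) = 0.02597, since the two samples are independent.

0.0260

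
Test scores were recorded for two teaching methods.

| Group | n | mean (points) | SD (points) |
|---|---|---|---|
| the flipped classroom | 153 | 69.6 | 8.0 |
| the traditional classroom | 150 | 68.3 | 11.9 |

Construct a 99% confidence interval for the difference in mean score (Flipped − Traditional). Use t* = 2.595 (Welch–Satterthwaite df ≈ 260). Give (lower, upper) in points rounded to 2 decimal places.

Per-group SEs: s₁/√n₁ = 8.0/√153 = 0.6468, s₂/√n₂ = 11.9/√150 = 0.9716.
Unpooled SE of the difference: √(0.41835024 + 0.94400656) = 1.1672.
Margin of error = t* · SE = 2.595 × 1.1672 = 3.0289.
x̄₁ − x̄₂ = 69.6 − 68.3 = 1.3000.
CI: 1.3000 ± 3.0289 = (-1.73, 4.33).

(-1.73, 4.33)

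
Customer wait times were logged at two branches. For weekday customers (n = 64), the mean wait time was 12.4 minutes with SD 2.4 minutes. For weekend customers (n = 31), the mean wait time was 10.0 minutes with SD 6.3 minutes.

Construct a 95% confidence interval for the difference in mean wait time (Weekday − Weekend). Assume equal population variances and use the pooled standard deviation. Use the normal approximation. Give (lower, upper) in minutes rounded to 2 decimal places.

(0.65, 4.15)

Pooled variance s_p² = [63·2.4² + 30·6.3²] / (64+31−2) = 16.7052, so s_p = 4.0872.
SE_diff = s_p·√(1/n₁ + 1/n₂) = 4.0872·√(1/64 + 1/31) = 0.8944.
z* = 1.960; margin = 1.960 × 0.8944 = 1.7530.
Difference = 12.4 − 10.0 = 2.4000.
2.4000 ± 1.7530 → (0.65, 4.15).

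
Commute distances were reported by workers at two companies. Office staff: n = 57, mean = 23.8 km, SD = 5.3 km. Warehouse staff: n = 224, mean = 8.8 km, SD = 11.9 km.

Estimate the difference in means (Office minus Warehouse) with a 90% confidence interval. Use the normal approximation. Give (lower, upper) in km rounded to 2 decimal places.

(13.26, 16.74)

Standard errors of each mean: 5.3/√57 = 0.7020 and 11.9/√224 = 0.7951.
SE(x̄₁ − x̄₂) = √(0.7020² + 0.7951²) = 1.0607 for independent samples with unequal variances.
With z* = 1.645, the margin is 1.645 × 1.0607 = 1.7449.
x̄₁ − x̄₂ = 23.8 − 8.8 = 15.0000; the interval is 15.0000 ± 1.7449 = (13.26, 16.74).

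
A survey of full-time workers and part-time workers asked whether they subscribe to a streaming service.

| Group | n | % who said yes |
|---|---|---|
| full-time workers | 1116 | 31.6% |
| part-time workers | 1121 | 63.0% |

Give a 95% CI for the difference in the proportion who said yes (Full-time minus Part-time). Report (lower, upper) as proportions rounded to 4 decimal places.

(-0.3533, -0.2747)

The two standard errors are √(0.3160×0.6840/1116) = 0.01392 and √(0.6300×0.3700/1121) = 0.01442.
Because the samples are independent, SE_diff = √(0.01392² + 0.01442²) = 0.02004.
Using z* = 1.960 for 95%, ME = 1.960 × 0.02004 = 0.03928.
p̂₁ − p̂₂ = -0.3140; interval -0.3140 ± 0.03928 gives (-0.3533, -0.2747).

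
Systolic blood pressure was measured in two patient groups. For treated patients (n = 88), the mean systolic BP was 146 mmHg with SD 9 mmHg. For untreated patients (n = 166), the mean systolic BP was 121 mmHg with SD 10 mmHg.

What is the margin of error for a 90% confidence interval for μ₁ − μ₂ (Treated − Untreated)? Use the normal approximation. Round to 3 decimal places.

2.030

Per-group SEs: s₁/√n₁ = 9/√88 = 0.9594, s₂/√n₂ = 10/√166 = 0.7762.
Unpooled SE of the difference: √(0.92044836 + 0.60248644) = 1.2341.
Margin of error = z* · SE = 1.645 × 1.2341 = 2.0301.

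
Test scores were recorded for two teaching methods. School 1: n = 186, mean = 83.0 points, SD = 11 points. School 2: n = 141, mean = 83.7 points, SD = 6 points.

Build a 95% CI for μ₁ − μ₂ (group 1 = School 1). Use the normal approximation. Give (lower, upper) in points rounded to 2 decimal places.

Standard errors of each mean: 11/√186 = 0.8066 and 6/√141 = 0.5053.
SE(x̄₁ − x̄₂) = √(0.8066² + 0.5053²) = 0.9518 for independent samples with unequal variances.
With z* = 1.960, the margin is 1.960 × 0.9518 = 1.8655.
x̄₁ − x̄₂ = 83.0 − 83.7 = -0.7000; the interval is -0.7000 ± 1.8655 = (-2.57, 1.17).

(-2.57, 1.17)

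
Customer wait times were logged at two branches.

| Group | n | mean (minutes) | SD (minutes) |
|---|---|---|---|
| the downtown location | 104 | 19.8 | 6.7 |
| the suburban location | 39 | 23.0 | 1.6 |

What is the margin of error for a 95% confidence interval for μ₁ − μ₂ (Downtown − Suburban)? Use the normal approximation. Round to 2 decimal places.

Standard errors of each mean: 6.7/√104 = 0.6570 and 1.6/√39 = 0.2562.
SE(x̄₁ − x̄₂) = √(0.6570² + 0.2562²) = 0.7052 for independent samples with unequal variances.
With z* = 1.960, the margin is 1.960 × 0.7052 = 1.3822.

1.38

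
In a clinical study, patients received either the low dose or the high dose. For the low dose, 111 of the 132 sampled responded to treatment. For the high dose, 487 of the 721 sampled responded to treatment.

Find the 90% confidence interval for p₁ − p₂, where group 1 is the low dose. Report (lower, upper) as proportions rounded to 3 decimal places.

(0.106, 0.225)

Sample proportions: 111/132 = 0.8409, 487/721 = 0.6755.
Each SE is √(p̂(1−p̂)/n): √(0.8409·0.1591/132) = 0.03184 and √(0.6755·0.3245/721) = 0.01744.
SE(p̂₁ − p̂₂) = √(SE₁² + SE₂²) = √(0.0010137856 + 0.0003041536) = 0.03630, since the two samples are independent.
At 90% confidence z* = 1.645; margin = 1.645 × 0.03630 = 0.05971.
The difference is 0.8409 − 0.6755 = 0.1654, so the interval is 0.1654 ± 0.05971 = (0.106, 0.225).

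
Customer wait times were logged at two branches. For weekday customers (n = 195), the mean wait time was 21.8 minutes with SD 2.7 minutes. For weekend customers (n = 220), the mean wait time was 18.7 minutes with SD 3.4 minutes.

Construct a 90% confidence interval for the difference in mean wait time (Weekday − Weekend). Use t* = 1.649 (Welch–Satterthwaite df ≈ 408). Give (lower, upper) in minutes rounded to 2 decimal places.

SE₁ = s₁/√n₁ = 2.7/√195 = 0.1934; SE₂ = 3.4/√220 = 0.2292.
Independent samples, unequal variances: SE_diff = √(SE₁² + SE₂²) = √(0.03740356 + 0.05253264) = 0.2999.
t* = 1.649, so margin of error = 1.649 × 0.2999 = 0.4945.
Difference in means = 21.8 − 18.7 = 3.1000.
3.1000 ± 0.4945 → (2.61, 3.59).

(2.61, 3.59)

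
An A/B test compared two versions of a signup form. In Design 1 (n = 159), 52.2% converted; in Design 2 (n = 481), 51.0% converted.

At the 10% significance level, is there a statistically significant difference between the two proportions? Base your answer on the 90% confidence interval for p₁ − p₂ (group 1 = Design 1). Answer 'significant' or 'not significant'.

not significant

SE₁ = √(p̂₁(1−p̂₁)/n₁) = √(0.5220·0.4780/159) = 0.03961; SE₂ = √(0.5100·0.4900/481) = 0.02279.
Independent samples: SE of the difference = √(SE₁² + SE₂²) = √(0.0015689521 + 0.0005193841) = 0.04570.
z* for 90% confidence is 1.645, so the margin of error is 1.645 × 0.04570 = 0.07518.
Point estimate p̂₁ − p̂₂ = 0.5220 − 0.5100 = 0.0120.
0.0120 ± 0.07518 → (-0.06318, 0.08718).
The interval (-0.06318, 0.08718) contains 0, so the difference is not significant.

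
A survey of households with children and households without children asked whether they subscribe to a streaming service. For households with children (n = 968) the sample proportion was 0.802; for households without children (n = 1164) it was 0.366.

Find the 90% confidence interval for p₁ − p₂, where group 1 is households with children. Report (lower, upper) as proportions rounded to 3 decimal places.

The two standard errors are √(0.8020×0.1980/968) = 0.01281 and √(0.3660×0.6340/1164) = 0.01412.
Because the samples are independent, SE_diff = √(0.01281² + 0.01412²) = 0.01906.
Using z* = 1.645 for 90%, ME = 1.645 × 0.01906 = 0.03135.
p̂₁ − p̂₂ = 0.4360; interval 0.4360 ± 0.03135 gives (0.405, 0.467).

(0.405, 0.467)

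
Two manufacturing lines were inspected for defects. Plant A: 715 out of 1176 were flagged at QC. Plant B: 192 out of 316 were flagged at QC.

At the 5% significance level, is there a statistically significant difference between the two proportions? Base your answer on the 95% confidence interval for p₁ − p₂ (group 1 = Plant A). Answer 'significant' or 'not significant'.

not significant

First, p̂₁ = 715/1176 = 0.6080; p̂₂ = 192/316 = 0.6076.
The two standard errors are √(0.6080×0.3920/1176) = 0.01424 and √(0.6076×0.3924/316) = 0.02747.
Because the samples are independent, SE_diff = √(0.01424² + 0.02747²) = 0.03094.
Using z* = 1.960 for 95%, ME = 1.960 × 0.03094 = 0.06064.
p̂₁ − p̂₂ = 0.0004; interval 0.0004 ± 0.06064 gives (-0.06024, 0.06104).
The interval (-0.06024, 0.06104) contains 0, so the difference is not significant.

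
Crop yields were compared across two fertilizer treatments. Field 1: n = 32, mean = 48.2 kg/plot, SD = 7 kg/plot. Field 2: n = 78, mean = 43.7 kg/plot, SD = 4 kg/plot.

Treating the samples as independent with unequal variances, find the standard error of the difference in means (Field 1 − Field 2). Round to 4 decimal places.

1.3177

Standard errors of each mean: 7/√32 = 1.2374 and 4/√78 = 0.4529.
SE(x̄₁ − x̄₂) = √(1.2374² + 0.4529²) = 1.3177 for independent samples with unequal variances.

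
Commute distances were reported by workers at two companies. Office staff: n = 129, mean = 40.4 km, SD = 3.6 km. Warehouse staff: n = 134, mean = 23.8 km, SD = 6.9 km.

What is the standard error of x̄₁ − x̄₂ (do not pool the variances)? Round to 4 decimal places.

Standard errors of each mean: 3.6/√129 = 0.3170 and 6.9/√134 = 0.5961.
SE(x̄₁ − x̄₂) = √(0.3170² + 0.5961²) = 0.6751 for independent samples with unequal variances.

0.6751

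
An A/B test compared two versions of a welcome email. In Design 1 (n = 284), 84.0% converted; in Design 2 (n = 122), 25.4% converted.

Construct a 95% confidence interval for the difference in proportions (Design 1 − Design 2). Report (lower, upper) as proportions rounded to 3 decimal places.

The two standard errors are √(0.8400×0.1600/284) = 0.02175 and √(0.2540×0.7460/122) = 0.03941.
Because the samples are independent, SE_diff = √(0.02175² + 0.03941²) = 0.04501.
Using z* = 1.960 for 95%, ME = 1.960 × 0.04501 = 0.08822.
p̂₁ − p̂₂ = 0.5860; interval 0.5860 ± 0.08822 gives (0.498, 0.674).

(0.498, 0.674)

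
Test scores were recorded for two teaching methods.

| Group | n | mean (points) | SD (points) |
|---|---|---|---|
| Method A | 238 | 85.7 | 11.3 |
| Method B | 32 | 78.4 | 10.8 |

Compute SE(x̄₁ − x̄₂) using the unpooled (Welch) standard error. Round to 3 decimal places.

2.045

Standard errors of each mean: 11.3/√238 = 0.7325 and 10.8/√32 = 1.9092.
SE(x̄₁ − x̄₂) = √(0.7325² + 1.9092²) = 2.0449 for independent samples with unequal variances.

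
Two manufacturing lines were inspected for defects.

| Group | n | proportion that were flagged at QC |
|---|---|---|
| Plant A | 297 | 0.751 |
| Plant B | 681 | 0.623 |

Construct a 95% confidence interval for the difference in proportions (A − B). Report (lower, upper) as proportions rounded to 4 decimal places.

The two standard errors are √(0.7510×0.2490/297) = 0.02509 and √(0.6230×0.3770/681) = 0.01857.
Because the samples are independent, SE_diff = √(0.02509² + 0.01857²) = 0.03121.
Using z* = 1.960 for 95%, ME = 1.960 × 0.03121 = 0.06117.
p̂₁ − p̂₂ = 0.1280; interval 0.1280 ± 0.06117 gives (0.0668, 0.1892).

(0.0668, 0.1892)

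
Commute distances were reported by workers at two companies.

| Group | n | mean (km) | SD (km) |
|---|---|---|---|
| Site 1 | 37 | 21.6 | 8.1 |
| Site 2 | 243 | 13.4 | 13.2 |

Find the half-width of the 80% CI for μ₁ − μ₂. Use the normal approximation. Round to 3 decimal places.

2.023

Standard errors of each mean: 8.1/√37 = 1.3316 and 13.2/√243 = 0.8468.
SE(x̄₁ − x̄₂) = √(1.3316² + 0.8468²) = 1.5780 for independent samples with unequal variances.
With z* = 1.282, the margin is 1.282 × 1.5780 = 2.0230.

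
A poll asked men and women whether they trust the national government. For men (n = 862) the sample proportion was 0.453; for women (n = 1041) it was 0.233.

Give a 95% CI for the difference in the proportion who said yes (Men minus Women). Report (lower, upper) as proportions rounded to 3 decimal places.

(0.178, 0.262)

The two standard errors are √(0.4530×0.5470/862) = 0.01695 and √(0.2330×0.7670/1041) = 0.01310.
Because the samples are independent, SE_diff = √(0.01695² + 0.01310²) = 0.02142.
Using z* = 1.960 for 95%, ME = 1.960 × 0.02142 = 0.04198.
p̂₁ − p̂₂ = 0.2200; interval 0.2200 ± 0.04198 gives (0.178, 0.262).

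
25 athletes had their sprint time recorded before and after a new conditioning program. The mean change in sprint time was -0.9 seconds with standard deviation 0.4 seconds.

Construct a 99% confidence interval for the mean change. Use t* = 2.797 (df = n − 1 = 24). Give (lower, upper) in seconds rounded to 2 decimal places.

Paired design: SE = s_d/√n = 0.4/√25 = 0.0800.
t* = 2.797; margin of error = 2.797 × 0.0800 = 0.2238.
-0.9 ± 0.2238 → (-1.12, -0.68).

(-1.12, -0.68)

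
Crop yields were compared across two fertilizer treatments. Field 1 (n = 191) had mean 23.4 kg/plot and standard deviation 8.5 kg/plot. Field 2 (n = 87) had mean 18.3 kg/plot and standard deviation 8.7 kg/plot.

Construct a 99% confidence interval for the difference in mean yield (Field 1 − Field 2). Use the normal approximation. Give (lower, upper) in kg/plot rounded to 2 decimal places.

(2.22, 7.98)

SE₁ = s₁/√n₁ = 8.5/√191 = 0.6150; SE₂ = 8.7/√87 = 0.9327.
Independent samples, unequal variances: SE_diff = √(SE₁² + SE₂²) = √(0.378225 + 0.86992929) = 1.1172.
z* = 2.576, so margin of error = 2.576 × 1.1172 = 2.8779.
Difference in means = 23.4 − 18.3 = 5.1000.
5.1000 ± 2.8779 → (2.22, 7.98).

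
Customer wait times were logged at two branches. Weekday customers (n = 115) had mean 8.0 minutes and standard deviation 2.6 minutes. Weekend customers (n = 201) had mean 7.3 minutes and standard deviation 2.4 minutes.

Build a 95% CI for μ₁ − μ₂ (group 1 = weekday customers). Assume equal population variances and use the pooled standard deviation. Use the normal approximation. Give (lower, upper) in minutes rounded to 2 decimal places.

(0.13, 1.27)

Pooled variance s_p² = [114·2.6² + 200·2.4²] / (115+201−2) = 6.1231, so s_p = 2.4745.
SE_diff = s_p·√(1/n₁ + 1/n₂) = 2.4745·√(1/115 + 1/201) = 0.2893.
z* = 1.960; margin = 1.960 × 0.2893 = 0.5670.
Difference = 8.0 − 7.3 = 0.7000.
0.7000 ± 0.5670 → (0.13, 1.27).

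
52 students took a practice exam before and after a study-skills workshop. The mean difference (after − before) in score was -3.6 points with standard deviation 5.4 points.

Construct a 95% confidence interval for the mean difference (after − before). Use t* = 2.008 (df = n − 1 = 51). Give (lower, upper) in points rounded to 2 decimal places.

(-5.10, -2.10)

This is a matched-pairs design, so SE = s_d/√n = 5.4/√52 = 0.7488.
Margin = 2.008 × 0.7488 = 1.5036; the interval is -3.6 ± 1.5036 = (-5.10, -2.10).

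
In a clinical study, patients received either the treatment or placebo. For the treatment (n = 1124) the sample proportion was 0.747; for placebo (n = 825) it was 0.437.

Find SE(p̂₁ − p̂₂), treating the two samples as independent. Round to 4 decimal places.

0.0216

SE₁ = √(p̂₁(1−p̂₁)/n₁) = √(0.7470·0.2530/1124) = 0.01297; SE₂ = √(0.4370·0.5630/825) = 0.01727.
Independent samples: SE of the difference = √(SE₁² + SE₂²) = √(0.0001682209 + 0.0002982529) = 0.02160.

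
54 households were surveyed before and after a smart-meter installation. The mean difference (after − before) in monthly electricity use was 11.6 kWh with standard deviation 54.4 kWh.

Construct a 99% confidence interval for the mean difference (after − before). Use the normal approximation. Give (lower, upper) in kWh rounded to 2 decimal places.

(-7.47, 30.67)

Paired design: SE = s_d/√n = 54.4/√54 = 7.4029.
z* = 2.576; margin of error = 2.576 × 7.4029 = 19.0699.
11.6 ± 19.0699 → (-7.47, 30.67).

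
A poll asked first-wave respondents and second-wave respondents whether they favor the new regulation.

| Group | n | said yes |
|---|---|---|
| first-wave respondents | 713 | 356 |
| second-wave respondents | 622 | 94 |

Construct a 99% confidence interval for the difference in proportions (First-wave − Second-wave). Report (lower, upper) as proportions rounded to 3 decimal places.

(0.287, 0.409)

p̂₁ = 356/713 = 0.4993 and p̂₂ = 94/622 = 0.1511.
SE₁ = √(p̂₁(1−p̂₁)/n₁) = √(0.4993·0.5007/713) = 0.01873; SE₂ = √(0.1511·0.8489/622) = 0.01436.
Independent samples: SE of the difference = √(SE₁² + SE₂²) = √(0.0003508129 + 0.0002062096) = 0.02360.
z* for 99% confidence is 2.576, so the margin of error is 2.576 × 0.02360 = 0.06079.
Point estimate p̂₁ − p̂₂ = 0.4993 − 0.1511 = 0.3482.
0.3482 ± 0.06079 → (0.287, 0.409).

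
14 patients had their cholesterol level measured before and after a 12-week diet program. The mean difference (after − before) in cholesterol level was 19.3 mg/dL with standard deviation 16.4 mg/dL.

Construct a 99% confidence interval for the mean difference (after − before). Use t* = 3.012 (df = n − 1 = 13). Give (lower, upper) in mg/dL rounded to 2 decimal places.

This is a matched-pairs design, so SE = s_d/√n = 16.4/√14 = 4.3831.
Margin = 3.012 × 4.3831 = 13.2019; the interval is 19.3 ± 13.2019 = (6.10, 32.50).

(6.10, 32.50)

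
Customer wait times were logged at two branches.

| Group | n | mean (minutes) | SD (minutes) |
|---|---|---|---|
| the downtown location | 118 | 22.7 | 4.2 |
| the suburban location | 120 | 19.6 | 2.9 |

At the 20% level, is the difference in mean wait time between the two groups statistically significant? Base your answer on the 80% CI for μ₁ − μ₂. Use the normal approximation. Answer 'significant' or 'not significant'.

Per-group SEs: s₁/√n₁ = 4.2/√118 = 0.3866, s₂/√n₂ = 2.9/√120 = 0.2647.
Unpooled SE of the difference: √(0.14945956 + 0.07006609) = 0.4685.
Margin of error = z* · SE = 1.282 × 0.4685 = 0.6006.
x̄₁ − x̄₂ = 22.7 − 19.6 = 3.1000.
CI: 3.1000 ± 0.6006 = (2.4994, 3.7006).
The interval (2.4994, 3.7006) does not contain 0, so the difference is significant.

significant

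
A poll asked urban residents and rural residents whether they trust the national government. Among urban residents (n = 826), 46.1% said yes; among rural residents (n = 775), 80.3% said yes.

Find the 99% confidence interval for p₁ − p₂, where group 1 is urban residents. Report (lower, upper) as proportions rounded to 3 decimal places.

(-0.400, -0.284)

Each SE is √(p̂(1−p̂)/n): √(0.4610·0.5390/826) = 0.01734 and √(0.8030·0.1970/775) = 0.01429.
SE(p̂₁ − p̂₂) = √(SE₁² + SE₂²) = √(0.0003006756 + 0.0002042041) = 0.02247, since the two samples are independent.
At 99% confidence z* = 2.576; margin = 2.576 × 0.02247 = 0.05788.
The difference is 0.4610 − 0.8030 = -0.3420, so the interval is -0.3420 ± 0.05788 = (-0.400, -0.284).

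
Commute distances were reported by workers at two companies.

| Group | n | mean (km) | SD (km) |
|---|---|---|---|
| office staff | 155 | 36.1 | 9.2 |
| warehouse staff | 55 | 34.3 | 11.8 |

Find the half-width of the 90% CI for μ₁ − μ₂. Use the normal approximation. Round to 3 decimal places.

2.886

Standard errors of each mean: 9.2/√155 = 0.7390 and 11.8/√55 = 1.5911.
SE(x̄₁ − x̄₂) = √(0.7390² + 1.5911²) = 1.7543 for independent samples with unequal variances.
With z* = 1.645, the margin is 1.645 × 1.7543 = 2.8858.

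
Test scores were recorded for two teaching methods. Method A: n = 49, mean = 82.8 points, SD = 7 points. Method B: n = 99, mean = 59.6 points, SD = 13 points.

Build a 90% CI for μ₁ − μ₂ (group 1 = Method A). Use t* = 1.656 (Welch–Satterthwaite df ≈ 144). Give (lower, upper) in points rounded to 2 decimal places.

Standard errors of each mean: 7/√49 = 1.0000 and 13/√99 = 1.3065.
SE(x̄₁ − x̄₂) = √(1.0000² + 1.3065²) = 1.6453 for independent samples with unequal variances.
With t* = 1.656, the margin is 1.656 × 1.6453 = 2.7246.
x̄₁ − x̄₂ = 82.8 − 59.6 = 23.2000; the interval is 23.2000 ± 2.7246 = (20.48, 25.92).

(20.48, 25.92)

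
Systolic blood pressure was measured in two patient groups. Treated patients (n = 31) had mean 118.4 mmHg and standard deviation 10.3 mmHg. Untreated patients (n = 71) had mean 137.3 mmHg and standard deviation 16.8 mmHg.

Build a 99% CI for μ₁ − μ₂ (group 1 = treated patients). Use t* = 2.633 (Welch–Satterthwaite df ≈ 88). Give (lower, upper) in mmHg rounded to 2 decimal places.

SE₁ = s₁/√n₁ = 10.3/√31 = 1.8499; SE₂ = 16.8/√71 = 1.9938.
Independent samples, unequal variances: SE_diff = √(SE₁² + SE₂²) = √(3.42213001 + 3.97523844) = 2.7198.
t* = 2.633, so margin of error = 2.633 × 2.7198 = 7.1612.
Difference in means = 118.4 − 137.3 = -18.9000.
-18.9000 ± 7.1612 → (-26.06, -11.74).

(-26.06, -11.74)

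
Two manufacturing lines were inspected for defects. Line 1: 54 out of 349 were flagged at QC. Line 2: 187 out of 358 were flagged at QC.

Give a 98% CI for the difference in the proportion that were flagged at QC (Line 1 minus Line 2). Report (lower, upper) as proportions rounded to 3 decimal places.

(-0.444, -0.291)

p̂₁ = 54/349 = 0.1547 and p̂₂ = 187/358 = 0.5223.
SE₁ = √(p̂₁(1−p̂₁)/n₁) = √(0.1547·0.8453/349) = 0.01936; SE₂ = √(0.5223·0.4777/358) = 0.02640.
Independent samples: SE of the difference = √(SE₁² + SE₂²) = √(0.0003748096 + 0.00069696) = 0.03274.
z* for 98% confidence is 2.326, so the margin of error is 2.326 × 0.03274 = 0.07615.
Point estimate p̂₁ − p̂₂ = 0.1547 − 0.5223 = -0.3676.
-0.3676 ± 0.07615 → (-0.444, -0.291).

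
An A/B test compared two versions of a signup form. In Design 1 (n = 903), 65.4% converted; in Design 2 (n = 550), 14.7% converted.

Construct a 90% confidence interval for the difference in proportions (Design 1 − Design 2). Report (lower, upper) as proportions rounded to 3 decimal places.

The two standard errors are √(0.6540×0.3460/903) = 0.01583 and √(0.1470×0.8530/550) = 0.01510.
Because the samples are independent, SE_diff = √(0.01583² + 0.01510²) = 0.02188.
Using z* = 1.645 for 90%, ME = 1.645 × 0.02188 = 0.03599.
p̂₁ − p̂₂ = 0.5070; interval 0.5070 ± 0.03599 gives (0.471, 0.543).

(0.471, 0.543)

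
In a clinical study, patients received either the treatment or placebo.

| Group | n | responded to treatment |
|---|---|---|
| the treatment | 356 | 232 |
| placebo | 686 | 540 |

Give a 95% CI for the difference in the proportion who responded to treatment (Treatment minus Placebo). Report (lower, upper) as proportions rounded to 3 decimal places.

First, p̂₁ = 232/356 = 0.6517; p̂₂ = 540/686 = 0.7872.
The two standard errors are √(0.6517×0.3483/356) = 0.02525 and √(0.7872×0.2128/686) = 0.01563.
Because the samples are independent, SE_diff = √(0.02525² + 0.01563²) = 0.02970.
Using z* = 1.960 for 95%, ME = 1.960 × 0.02970 = 0.05821.
p̂₁ − p̂₂ = -0.1355; interval -0.1355 ± 0.05821 gives (-0.194, -0.077).

(-0.194, -0.077)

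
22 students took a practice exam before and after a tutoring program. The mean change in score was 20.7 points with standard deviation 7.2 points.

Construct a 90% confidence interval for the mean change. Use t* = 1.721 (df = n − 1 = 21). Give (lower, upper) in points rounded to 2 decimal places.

(18.06, 23.34)

This is a matched-pairs design, so SE = s_d/√n = 7.2/√22 = 1.5350.
Margin = 1.721 × 1.5350 = 2.6417; the interval is 20.7 ± 2.6417 = (18.06, 23.34).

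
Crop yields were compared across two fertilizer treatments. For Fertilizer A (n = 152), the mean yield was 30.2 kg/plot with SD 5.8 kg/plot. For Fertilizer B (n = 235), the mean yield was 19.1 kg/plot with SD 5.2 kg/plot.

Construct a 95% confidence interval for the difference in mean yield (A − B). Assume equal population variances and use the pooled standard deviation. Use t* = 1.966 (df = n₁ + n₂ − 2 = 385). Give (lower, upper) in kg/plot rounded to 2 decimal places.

(9.99, 12.21)

Pooled variance s_p² = [151·5.8² + 234·5.2²] / (152+235−2) = 29.6286, so s_p = 5.4432.
SE_diff = s_p·√(1/n₁ + 1/n₂) = 5.4432·√(1/152 + 1/235) = 0.5666.
t* = 1.966; margin = 1.966 × 0.5666 = 1.1139.
Difference = 30.2 − 19.1 = 11.1000.
11.1000 ± 1.1139 → (9.99, 12.21).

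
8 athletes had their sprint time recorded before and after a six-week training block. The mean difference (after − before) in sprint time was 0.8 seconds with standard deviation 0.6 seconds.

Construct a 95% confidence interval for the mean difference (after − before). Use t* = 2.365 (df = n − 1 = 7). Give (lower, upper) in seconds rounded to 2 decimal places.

Paired design: SE = s_d/√n = 0.6/√8 = 0.2121.
t* = 2.365; margin of error = 2.365 × 0.2121 = 0.5016.
0.8 ± 0.5016 → (0.30, 1.30).

(0.30, 1.30)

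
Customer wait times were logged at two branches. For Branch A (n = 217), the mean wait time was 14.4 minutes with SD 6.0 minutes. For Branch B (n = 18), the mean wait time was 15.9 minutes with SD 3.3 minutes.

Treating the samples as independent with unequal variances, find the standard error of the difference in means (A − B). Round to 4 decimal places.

Per-group SEs: s₁/√n₁ = 6.0/√217 = 0.4073, s₂/√n₂ = 3.3/√18 = 0.7778.
Unpooled SE of the difference: √(0.16589329 + 0.60497284) = 0.8780.

0.8780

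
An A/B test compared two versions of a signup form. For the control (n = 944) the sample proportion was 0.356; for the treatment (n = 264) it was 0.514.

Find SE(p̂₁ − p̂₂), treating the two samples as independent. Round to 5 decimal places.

0.03448

The two standard errors are √(0.3560×0.6440/944) = 0.01558 and √(0.5140×0.4860/264) = 0.03076.
Because the samples are independent, SE_diff = √(0.01558² + 0.03076²) = 0.03448.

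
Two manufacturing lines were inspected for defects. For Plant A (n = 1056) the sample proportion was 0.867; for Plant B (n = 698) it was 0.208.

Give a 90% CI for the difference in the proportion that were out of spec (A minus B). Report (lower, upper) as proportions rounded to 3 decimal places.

(0.628, 0.690)

SE₁ = √(p̂₁(1−p̂₁)/n₁) = √(0.8670·0.1330/1056) = 0.01045; SE₂ = √(0.2080·0.7920/698) = 0.01536.
Independent samples: SE of the difference = √(SE₁² + SE₂²) = √(0.0001092025 + 0.0002359296) = 0.01858.
z* for 90% confidence is 1.645, so the margin of error is 1.645 × 0.01858 = 0.03056.
Point estimate p̂₁ − p̂₂ = 0.8670 − 0.2080 = 0.6590.
0.6590 ± 0.03056 → (0.628, 0.690).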